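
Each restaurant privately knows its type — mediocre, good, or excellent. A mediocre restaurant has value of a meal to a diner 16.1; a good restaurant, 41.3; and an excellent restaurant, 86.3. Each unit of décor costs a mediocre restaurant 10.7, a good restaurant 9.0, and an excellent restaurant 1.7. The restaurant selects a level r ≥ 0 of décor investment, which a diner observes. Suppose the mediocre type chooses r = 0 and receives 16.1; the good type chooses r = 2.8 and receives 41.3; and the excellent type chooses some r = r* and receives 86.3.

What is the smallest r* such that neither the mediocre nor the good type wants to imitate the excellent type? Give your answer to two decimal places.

7.80

Mediocre type (on-path payoff 16.1) won't mimic when 16.1 ≥ 86.3 − 10.7·r*, i.e. r* ≥ 6.56.
Good type (on-path payoff 41.3 − 9.0×2.8 = 16.1) won't mimic when 16.1 ≥ 86.3 − 9.0·r*, i.e. r* ≥ 7.80.
Both must hold, so r* = max(6.56, 7.80) = 7.80. The good type's constraint binds.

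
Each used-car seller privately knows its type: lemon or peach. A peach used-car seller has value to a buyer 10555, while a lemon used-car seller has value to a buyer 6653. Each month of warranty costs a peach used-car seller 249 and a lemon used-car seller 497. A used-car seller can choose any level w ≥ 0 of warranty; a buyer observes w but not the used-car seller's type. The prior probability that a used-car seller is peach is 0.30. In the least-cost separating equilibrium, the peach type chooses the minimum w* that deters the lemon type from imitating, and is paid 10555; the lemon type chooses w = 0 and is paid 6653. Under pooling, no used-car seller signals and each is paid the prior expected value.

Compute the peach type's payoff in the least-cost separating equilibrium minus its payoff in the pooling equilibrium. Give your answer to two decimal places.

776.47

Least-cost separating signal: w* solves 6653 = 10555 − 497·w*, so w* = (10555 − 6653)/497 ≈ 7.8511.
Peach type's separating payoff: 10555 − 249 × w* = 10555 − 249 × (10555 − 6653)/497 = 10555 − 971598/497 ≈ 8600.0744.
Pooling payoff: 0.30 × 10555 + 0.70 × 6653 = 7823.6.
Difference: 8600.0744 − 7823.6 = 776.4744, i.e. 776.47 to two decimal places.
The peach type prefers to separate.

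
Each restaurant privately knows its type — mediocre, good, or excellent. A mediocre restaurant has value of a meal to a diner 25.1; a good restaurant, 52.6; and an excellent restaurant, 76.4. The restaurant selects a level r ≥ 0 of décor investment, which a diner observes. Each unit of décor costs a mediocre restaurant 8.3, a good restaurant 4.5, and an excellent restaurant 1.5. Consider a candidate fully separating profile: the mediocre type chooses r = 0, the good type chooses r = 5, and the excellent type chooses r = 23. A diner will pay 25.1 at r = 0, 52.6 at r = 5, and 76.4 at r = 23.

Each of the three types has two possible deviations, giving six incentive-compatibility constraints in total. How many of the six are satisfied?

5

Mediocre (own payoff 25.1): to r=5 gives 52.6 − 8.3×5 = 11.1 → no gain ✓; to r=23 gives 76.4 − 8.3×23 = -114.5 → no gain ✓.
Excellent (own payoff 76.4 − 1.5×23 = 41.9): to r=0 gives 25.1 → no gain ✓; to r=5 gives 52.6 − 1.5×5 = 45.1 → profitable ✗.
Good (own payoff 52.6 − 4.5×5 = 30.1): to r=0 gives 25.1 → no gain ✓; to r=23 gives 76.4 − 4.5×23 = -27.1 → no gain ✓.
5 of the 6 constraints hold; not an equilibrium.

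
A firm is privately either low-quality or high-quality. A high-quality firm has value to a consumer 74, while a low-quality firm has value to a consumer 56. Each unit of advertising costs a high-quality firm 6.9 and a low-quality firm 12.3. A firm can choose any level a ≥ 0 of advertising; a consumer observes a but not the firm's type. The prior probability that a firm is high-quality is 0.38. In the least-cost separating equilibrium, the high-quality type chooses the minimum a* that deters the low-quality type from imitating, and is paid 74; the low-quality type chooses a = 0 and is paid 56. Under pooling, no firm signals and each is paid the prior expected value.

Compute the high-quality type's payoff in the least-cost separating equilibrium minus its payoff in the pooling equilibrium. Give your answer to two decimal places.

1.06

Least-cost separating signal: a* solves 56 = 74 − 12.3·a*, so a* = (74 − 56)/12.3 ≈ 1.4634.
High-quality type's separating payoff: 74 − 6.9 × a* = 74 − 6.9 × (74 − 56)/12.3 = 74 − 124.2/12.3 ≈ 63.9024.
Pooling payoff: 0.38 × 74 + 0.62 × 56 = 62.84.
Difference: 63.9024 − 62.84 = 1.0624, i.e. 1.06 to two decimal places.
The high-quality type prefers to separate.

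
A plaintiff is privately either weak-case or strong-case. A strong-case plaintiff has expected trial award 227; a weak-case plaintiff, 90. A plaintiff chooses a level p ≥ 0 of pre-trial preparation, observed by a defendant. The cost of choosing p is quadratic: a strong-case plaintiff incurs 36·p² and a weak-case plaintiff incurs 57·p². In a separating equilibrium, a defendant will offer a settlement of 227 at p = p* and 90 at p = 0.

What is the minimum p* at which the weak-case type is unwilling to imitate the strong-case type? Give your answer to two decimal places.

The weak-case type at p = 0 receives 90; imitating at p* yields 227 − 57·p*².
Indifference: 90 = 227 − 57·p*², so p*² = (227 − 90) / 57 ≈ 2.4035.
p* = √2.4035 ≈ 1.55.

1.55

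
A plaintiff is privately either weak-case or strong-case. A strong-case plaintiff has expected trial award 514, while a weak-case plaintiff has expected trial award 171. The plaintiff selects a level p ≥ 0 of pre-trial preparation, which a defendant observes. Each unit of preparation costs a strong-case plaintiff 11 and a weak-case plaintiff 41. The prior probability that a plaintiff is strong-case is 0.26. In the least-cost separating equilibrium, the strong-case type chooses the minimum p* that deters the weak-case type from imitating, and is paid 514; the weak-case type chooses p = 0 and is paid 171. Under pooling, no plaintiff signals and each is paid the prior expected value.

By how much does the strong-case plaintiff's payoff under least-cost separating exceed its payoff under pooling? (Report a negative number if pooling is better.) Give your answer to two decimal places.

161.80

Least-cost separating signal: p* solves 171 = 514 − 41·p*, so p* = (514 − 171)/41 ≈ 8.3659.
Strong-case type's separating payoff: 514 − 11 × p* = 514 − 11 × (514 − 171)/41 = 514 − 3773/41 ≈ 421.9756.
Pooling payoff: 0.26 × 514 + 0.74 × 171 = 260.18.
Difference: 421.9756 − 260.18 = 161.7956, i.e. 161.80 to two decimal places.
The strong-case type prefers to separate.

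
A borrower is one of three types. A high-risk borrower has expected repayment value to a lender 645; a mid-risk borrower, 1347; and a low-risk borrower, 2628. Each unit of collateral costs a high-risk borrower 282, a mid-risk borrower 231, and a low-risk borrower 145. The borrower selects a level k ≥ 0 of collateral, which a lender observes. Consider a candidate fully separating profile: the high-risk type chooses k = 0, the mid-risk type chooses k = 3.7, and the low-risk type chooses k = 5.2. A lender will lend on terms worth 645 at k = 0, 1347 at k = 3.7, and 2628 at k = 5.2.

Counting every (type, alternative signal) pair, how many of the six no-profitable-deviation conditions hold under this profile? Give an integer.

3

High-risk (own payoff 645): to k=3.7 gives 1347 − 282×3.7 = 303.6 → no gain ✓; to k=5.2 gives 2628 − 282×5.2 = 1161.6 → profitable ✗.
Low-risk (own payoff 2628 − 145×5.2 = 1874): to k=0 gives 645 → no gain ✓; to k=3.7 gives 1347 − 145×3.7 = 810.5 → no gain ✓.
Mid-risk (own payoff 1347 − 231×3.7 = 492.3): to k=0 gives 645 → profitable ✗; to k=5.2 gives 2628 − 231×5.2 = 1426.8 → profitable ✗.
3 of the 6 constraints hold; not an equilibrium.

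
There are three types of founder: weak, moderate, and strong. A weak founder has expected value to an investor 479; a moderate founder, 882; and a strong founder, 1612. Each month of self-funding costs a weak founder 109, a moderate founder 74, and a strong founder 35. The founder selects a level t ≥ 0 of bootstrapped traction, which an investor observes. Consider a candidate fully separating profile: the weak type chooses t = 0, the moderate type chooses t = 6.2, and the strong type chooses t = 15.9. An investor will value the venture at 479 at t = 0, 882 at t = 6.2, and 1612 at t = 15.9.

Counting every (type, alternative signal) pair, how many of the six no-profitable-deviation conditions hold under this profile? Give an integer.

Weak (own payoff 479): to t=6.2 gives 882 − 109×6.2 = 206.2 → no gain ✓; to t=15.9 gives 1612 − 109×15.9 = -121.1 → no gain ✓.
Moderate (own payoff 882 − 74×6.2 = 423.2): to t=0 gives 479 → profitable ✗; to t=15.9 gives 1612 − 74×15.9 = 435.4 → profitable ✗.
Strong (own payoff 1612 − 35×15.9 = 1055.5): to t=0 gives 479 → no gain ✓; to t=6.2 gives 882 − 35×6.2 = 665 → no gain ✓.
4 of the 6 constraints hold; not an equilibrium.

4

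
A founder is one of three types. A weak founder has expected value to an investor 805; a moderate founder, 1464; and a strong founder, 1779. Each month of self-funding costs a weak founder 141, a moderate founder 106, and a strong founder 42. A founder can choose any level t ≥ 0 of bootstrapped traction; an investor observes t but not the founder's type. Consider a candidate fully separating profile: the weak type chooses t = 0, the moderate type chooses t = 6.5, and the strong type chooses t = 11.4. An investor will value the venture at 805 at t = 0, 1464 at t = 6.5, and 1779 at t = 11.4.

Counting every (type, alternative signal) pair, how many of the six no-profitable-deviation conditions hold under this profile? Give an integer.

Moderate (own payoff 1464 − 106×6.5 = 775): to t=0 gives 805 → profitable ✗; to t=11.4 gives 1779 − 106×11.4 = 570.6 → no gain ✓.
Weak (own payoff 805): to t=6.5 gives 1464 − 141×6.5 = 547.5 → no gain ✓; to t=11.4 gives 1779 − 141×11.4 = 171.6 → no gain ✓.
Strong (own payoff 1779 − 42×11.4 = 1300.2): to t=0 gives 805 → no gain ✓; to t=6.5 gives 1464 − 42×6.5 = 1191 → no gain ✓.
5 of the 6 constraints hold; not an equilibrium.

5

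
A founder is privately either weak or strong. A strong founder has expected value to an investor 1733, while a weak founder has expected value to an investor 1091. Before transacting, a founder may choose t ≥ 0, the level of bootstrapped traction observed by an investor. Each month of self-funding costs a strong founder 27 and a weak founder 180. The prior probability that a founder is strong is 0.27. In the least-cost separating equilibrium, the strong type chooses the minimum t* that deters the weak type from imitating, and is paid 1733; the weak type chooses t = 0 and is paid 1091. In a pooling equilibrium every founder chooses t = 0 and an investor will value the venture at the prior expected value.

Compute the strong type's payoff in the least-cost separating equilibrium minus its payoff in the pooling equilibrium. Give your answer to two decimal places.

372.36

Least-cost separating signal: t* solves 1091 = 1733 − 180·t*, so t* = (1733 − 1091)/180 ≈ 3.5667.
Strong type's separating payoff: 1733 − 27 × t* = 1733 − 27 × (1733 − 1091)/180 = 1733 − 17334/180 = 1636.7.
Pooling payoff: 0.27 × 1733 + 0.73 × 1091 = 1264.34.
Difference: 1636.7 − 1264.34 = 372.36.
The strong type prefers to separate.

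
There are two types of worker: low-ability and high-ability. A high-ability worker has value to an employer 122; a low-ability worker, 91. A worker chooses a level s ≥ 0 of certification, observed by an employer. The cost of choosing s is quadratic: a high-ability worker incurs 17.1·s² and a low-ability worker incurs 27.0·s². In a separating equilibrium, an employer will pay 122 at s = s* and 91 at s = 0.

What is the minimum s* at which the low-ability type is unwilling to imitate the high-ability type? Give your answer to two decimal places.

The low-ability type at s = 0 receives 91; imitating at s* yields 122 − 27.0·s*².
Indifference: 91 = 122 − 27.0·s*², so s*² = (122 − 91) / 27.0 ≈ 1.1481.
s* = √1.1481 ≈ 1.07.

1.07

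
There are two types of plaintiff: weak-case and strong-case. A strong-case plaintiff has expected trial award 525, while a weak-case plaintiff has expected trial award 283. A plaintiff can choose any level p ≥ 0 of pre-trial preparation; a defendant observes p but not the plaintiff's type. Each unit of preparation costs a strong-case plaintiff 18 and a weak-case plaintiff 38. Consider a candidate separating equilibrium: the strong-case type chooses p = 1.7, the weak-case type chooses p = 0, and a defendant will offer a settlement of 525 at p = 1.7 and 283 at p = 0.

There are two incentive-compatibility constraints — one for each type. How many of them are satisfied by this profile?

1

Weak-case type: stay at 0 → 283; mimic → 525 − 38 × 1.7 = 460.4. IC fails (283 < 460.4).
Strong-case type: signal → 525 − 18 × 1.7 = 494.4; deviate to 0 → 283. IC holds (494.4 ≥ 283).
1 of 2 constraints hold, so this profile is not an equilibrium.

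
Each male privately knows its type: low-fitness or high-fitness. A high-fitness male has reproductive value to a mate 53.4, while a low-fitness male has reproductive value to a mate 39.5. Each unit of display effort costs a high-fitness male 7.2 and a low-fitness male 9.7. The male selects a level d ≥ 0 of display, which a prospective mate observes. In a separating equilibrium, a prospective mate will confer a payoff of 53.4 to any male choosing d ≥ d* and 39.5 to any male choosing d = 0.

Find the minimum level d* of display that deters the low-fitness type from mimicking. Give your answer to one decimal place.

1.4

A low-fitness male choosing d = 0 receives 39.5.
Imitating at d* instead would pay 53.4 at cost 9.7·d*, netting 53.4 − 9.7·d*.
Indifference: 39.5 = 53.4 − 9.7·d*, so d* = (53.4 − 39.5) / 9.7 ≈ 1.4.
At d* the low-fitness type's incentive constraint just binds; the high-fitness type strictly prefers d* since its per-unit cost is lower.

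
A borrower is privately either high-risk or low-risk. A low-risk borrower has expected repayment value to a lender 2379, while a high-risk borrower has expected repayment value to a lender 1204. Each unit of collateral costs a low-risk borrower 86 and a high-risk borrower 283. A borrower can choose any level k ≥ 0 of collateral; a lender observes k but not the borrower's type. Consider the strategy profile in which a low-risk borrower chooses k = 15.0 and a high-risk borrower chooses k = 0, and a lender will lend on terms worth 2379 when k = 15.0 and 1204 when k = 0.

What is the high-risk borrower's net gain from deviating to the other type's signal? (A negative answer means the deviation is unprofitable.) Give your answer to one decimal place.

-3070.0

Playing k = 0 the high-risk borrower receives 1204.
Deviating to k = 15.0 brings payment 2379 at cost 283 × 15.0 = 4245, netting -1866.
Gain from deviating: -1866 − 1204 = -3070.0.
The gain is negative, so the high-risk type's incentive-compatibility constraint is satisfied.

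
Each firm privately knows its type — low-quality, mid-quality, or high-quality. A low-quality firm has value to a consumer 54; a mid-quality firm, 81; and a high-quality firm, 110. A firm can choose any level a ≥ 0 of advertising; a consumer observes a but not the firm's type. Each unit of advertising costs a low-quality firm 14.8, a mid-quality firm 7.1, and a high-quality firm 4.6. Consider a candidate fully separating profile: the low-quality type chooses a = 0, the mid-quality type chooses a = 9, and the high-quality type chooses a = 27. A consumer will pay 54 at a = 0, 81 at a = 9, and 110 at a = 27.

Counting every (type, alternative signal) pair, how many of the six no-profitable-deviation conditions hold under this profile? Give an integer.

Mid-quality (own payoff 81 − 7.1×9 = 17.1): to a=0 gives 54 → profitable ✗; to a=27 gives 110 − 7.1×27 = -81.7 → no gain ✓.
Low-quality (own payoff 54): to a=9 gives 81 − 14.8×9 = -52.2 → no gain ✓; to a=27 gives 110 − 14.8×27 = -289.6 → no gain ✓.
High-quality (own payoff 110 − 4.6×27 = -14.2): to a=0 gives 54 → profitable ✗; to a=9 gives 81 − 4.6×9 = 39.6 → profitable ✗.
3 of the 6 constraints hold; not an equilibrium.

3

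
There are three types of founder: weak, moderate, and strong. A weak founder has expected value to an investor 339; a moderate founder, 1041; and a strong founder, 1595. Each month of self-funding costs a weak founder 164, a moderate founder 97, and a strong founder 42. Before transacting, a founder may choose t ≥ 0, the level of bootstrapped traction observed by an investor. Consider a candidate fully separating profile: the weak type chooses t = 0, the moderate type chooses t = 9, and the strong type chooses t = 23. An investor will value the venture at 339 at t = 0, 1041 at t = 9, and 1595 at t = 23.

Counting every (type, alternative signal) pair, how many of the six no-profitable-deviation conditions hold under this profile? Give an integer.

Moderate (own payoff 1041 − 97×9 = 168): to t=0 gives 339 → profitable ✗; to t=23 gives 1595 − 97×23 = -636 → no gain ✓.
Strong (own payoff 1595 − 42×23 = 629): to t=0 gives 339 → no gain ✓; to t=9 gives 1041 − 42×9 = 663 → profitable ✗.
Weak (own payoff 339): to t=9 gives 1041 − 164×9 = -435 → no gain ✓; to t=23 gives 1595 − 164×23 = -2177 → no gain ✓.
4 of the 6 constraints hold; not an equilibrium.

4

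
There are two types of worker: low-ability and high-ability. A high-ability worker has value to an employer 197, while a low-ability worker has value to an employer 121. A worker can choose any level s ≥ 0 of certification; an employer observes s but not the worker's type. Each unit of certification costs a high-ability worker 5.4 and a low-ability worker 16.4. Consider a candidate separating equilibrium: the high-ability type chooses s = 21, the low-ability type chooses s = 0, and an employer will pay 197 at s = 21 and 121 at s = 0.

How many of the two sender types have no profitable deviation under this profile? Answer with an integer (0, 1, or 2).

High-ability type: signal → 197 − 5.4 × 21 = 83.6; deviate to 0 → 121. IC fails (83.6 < 121).
Low-ability type: stay at 0 → 121; mimic → 197 − 16.4 × 21 = -147.4. IC holds (121 ≥ -147.4).
1 of 2 constraints hold, so this profile is not an equilibrium.

1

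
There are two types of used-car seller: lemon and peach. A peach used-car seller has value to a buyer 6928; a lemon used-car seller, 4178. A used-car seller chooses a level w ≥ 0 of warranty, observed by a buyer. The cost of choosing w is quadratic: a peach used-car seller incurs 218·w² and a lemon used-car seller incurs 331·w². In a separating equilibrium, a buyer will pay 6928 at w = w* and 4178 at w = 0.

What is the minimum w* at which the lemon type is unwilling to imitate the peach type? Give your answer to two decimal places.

2.88

The lemon type at w = 0 receives 4178; imitating at w* yields 6928 − 331·w*².
Indifference: 4178 = 6928 − 331·w*², so w*² = (6928 − 4178) / 331 ≈ 8.3082.
w* = √8.3082 ≈ 2.88.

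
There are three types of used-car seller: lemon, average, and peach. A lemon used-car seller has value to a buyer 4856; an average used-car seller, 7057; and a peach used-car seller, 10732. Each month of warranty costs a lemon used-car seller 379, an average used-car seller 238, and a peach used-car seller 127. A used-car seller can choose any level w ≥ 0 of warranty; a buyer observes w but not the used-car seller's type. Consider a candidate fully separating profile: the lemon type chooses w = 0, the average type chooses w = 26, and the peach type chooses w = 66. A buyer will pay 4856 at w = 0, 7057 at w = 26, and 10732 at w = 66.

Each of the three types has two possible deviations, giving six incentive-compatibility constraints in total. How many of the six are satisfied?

3

Average (own payoff 7057 − 238×26 = 869): to w=0 gives 4856 → profitable ✗; to w=66 gives 10732 − 238×66 = -4976 → no gain ✓.
Lemon (own payoff 4856): to w=26 gives 7057 − 379×26 = -2797 → no gain ✓; to w=66 gives 10732 − 379×66 = -14282 → no gain ✓.
Peach (own payoff 10732 − 127×66 = 2350): to w=0 gives 4856 → profitable ✗; to w=26 gives 7057 − 127×26 = 3755 → profitable ✗.
3 of the 6 constraints hold; not an equilibrium.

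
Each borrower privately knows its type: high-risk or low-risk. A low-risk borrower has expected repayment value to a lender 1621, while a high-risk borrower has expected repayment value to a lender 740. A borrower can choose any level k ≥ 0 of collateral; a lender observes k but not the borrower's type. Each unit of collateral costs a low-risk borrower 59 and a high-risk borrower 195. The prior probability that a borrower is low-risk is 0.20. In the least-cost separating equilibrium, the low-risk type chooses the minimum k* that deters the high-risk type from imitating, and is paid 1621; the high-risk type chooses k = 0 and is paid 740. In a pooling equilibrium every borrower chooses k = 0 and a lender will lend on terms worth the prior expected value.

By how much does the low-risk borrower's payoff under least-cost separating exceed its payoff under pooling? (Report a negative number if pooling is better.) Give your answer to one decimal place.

Least-cost separating signal: k* solves 740 = 1621 − 195·k*, so k* = (1621 − 740)/195 ≈ 4.5179.
Low-risk type's separating payoff: 1621 − 59 × k* = 1621 − 59 × (1621 − 740)/195 = 1621 − 51979/195 ≈ 1354.441.
Pooling payoff: 0.20 × 1621 + 0.80 × 740 = 916.2.
Difference: 1354.441 − 916.2 = 438.241, i.e. 438.2 to one decimal place.
The low-risk type prefers to separate.

438.2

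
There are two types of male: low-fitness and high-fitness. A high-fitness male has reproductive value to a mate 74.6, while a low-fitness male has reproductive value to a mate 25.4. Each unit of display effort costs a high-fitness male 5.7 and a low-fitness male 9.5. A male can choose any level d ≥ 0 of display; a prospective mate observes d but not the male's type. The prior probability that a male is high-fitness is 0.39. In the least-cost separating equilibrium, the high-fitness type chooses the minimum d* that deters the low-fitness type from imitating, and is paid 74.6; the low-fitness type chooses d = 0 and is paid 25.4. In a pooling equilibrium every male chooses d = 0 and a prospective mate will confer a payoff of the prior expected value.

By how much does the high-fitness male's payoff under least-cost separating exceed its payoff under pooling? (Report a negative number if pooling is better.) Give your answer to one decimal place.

Least-cost separating signal: d* solves 25.4 = 74.6 − 9.5·d*, so d* = (74.6 − 25.4)/9.5 ≈ 5.1789.
High-fitness type's separating payoff: 74.6 − 5.7 × d* = 74.6 − 5.7 × (74.6 − 25.4)/9.5 = 74.6 − 280.44/9.5 = 45.08.
Pooling payoff: 0.39 × 74.6 + 0.61 × 25.4 = 44.588.
Difference: 45.08 − 44.588 = 0.492, i.e. 0.5 to one decimal place.
The high-fitness type prefers to separate.

0.5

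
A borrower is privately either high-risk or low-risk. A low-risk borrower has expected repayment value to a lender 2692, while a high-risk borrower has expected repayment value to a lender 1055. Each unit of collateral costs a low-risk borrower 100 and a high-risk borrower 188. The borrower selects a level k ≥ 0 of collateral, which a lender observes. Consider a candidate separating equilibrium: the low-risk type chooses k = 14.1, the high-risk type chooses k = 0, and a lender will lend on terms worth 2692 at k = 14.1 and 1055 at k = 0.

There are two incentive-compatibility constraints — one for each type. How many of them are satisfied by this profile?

High-risk type: stay at 0 → 1055; mimic → 2692 − 188 × 14.1 = 41.2. IC holds (1055 ≥ 41.2).
Low-risk type: signal → 2692 − 100 × 14.1 = 1282; deviate to 0 → 1055. IC holds (1282 ≥ 1055).
2 of 2 constraints hold, so this is a separating equilibrium.

2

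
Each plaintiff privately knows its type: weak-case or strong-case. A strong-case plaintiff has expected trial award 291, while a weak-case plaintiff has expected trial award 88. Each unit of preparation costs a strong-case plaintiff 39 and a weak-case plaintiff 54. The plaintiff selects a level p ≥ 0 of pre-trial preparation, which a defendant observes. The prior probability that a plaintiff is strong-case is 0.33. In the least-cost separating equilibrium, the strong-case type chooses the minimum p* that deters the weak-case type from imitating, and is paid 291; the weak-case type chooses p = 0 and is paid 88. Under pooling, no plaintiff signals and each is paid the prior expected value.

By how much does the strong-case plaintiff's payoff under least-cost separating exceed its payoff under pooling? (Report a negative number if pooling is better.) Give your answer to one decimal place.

Least-cost separating signal: p* solves 88 = 291 − 54·p*, so p* = (291 − 88)/54 ≈ 3.7593.
Strong-case type's separating payoff: 291 − 39 × p* = 291 − 39 × (291 − 88)/54 = 291 − 7917/54 ≈ 144.389.
Pooling payoff: 0.33 × 291 + 0.67 × 88 = 154.99.
Difference: 144.389 − 154.99 = -10.601, i.e. -10.6 to one decimal place.
The strong-case type would prefer the pooling outcome.

-10.6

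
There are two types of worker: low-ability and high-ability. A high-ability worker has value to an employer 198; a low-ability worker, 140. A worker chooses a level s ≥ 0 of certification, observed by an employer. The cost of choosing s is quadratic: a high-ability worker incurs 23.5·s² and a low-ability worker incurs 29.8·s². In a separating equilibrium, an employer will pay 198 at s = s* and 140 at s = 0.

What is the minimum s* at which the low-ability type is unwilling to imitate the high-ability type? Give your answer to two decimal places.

1.40

The low-ability type at s = 0 receives 140; imitating at s* yields 198 − 29.8·s*².
Indifference: 140 = 198 − 29.8·s*², so s*² = (198 − 140) / 29.8 ≈ 1.9463.
s* = √1.9463 ≈ 1.40.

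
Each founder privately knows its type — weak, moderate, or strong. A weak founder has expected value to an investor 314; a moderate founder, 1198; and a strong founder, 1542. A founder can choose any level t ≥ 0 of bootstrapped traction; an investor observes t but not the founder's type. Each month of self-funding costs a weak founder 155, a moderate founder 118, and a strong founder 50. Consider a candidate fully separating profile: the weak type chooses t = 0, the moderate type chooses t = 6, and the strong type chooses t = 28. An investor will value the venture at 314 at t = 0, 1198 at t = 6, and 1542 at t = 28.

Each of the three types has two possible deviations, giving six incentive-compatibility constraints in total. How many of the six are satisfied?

Strong (own payoff 1542 − 50×28 = 142): to t=0 gives 314 → profitable ✗; to t=6 gives 1198 − 50×6 = 898 → profitable ✗.
Weak (own payoff 314): to t=6 gives 1198 − 155×6 = 268 → no gain ✓; to t=28 gives 1542 − 155×28 = -2798 → no gain ✓.
Moderate (own payoff 1198 − 118×6 = 490): to t=0 gives 314 → no gain ✓; to t=28 gives 1542 − 118×28 = -1762 → no gain ✓.
4 of the 6 constraints hold; not an equilibrium.

4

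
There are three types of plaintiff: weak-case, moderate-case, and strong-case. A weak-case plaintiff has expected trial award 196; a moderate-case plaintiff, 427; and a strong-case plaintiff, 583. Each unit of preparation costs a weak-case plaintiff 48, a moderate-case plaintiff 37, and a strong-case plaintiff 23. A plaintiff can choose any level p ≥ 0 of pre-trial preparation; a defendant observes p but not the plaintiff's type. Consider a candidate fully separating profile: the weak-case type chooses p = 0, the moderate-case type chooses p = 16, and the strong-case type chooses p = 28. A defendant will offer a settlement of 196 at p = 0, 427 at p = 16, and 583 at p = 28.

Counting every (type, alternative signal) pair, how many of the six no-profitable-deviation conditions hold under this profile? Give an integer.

3

Moderate-case (own payoff 427 − 37×16 = -165): to p=0 gives 196 → profitable ✗; to p=28 gives 583 − 37×28 = -453 → no gain ✓.
Strong-case (own payoff 583 − 23×28 = -61): to p=0 gives 196 → profitable ✗; to p=16 gives 427 − 23×16 = 59 → profitable ✗.
Weak-case (own payoff 196): to p=16 gives 427 − 48×16 = -341 → no gain ✓; to p=28 gives 583 − 48×28 = -761 → no gain ✓.
3 of the 6 constraints hold; not an equilibrium.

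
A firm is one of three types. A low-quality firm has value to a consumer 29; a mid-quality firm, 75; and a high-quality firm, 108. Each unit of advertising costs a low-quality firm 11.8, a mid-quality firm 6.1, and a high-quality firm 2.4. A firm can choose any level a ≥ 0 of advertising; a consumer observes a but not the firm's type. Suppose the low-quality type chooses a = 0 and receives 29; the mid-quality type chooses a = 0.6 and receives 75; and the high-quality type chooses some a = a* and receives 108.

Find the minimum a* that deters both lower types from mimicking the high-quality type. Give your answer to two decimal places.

6.69

Low-quality type (on-path payoff 29) won't mimic when 29 ≥ 108 − 11.8·a*, i.e. a* ≥ 6.69.
Mid-quality type (on-path payoff 75 − 6.1×0.6 = 71.34) won't mimic when 71.34 ≥ 108 − 6.1·a*, i.e. a* ≥ 6.01.
Both must hold, so a* = max(6.69, 6.01) = 6.69. The low-quality type's constraint binds.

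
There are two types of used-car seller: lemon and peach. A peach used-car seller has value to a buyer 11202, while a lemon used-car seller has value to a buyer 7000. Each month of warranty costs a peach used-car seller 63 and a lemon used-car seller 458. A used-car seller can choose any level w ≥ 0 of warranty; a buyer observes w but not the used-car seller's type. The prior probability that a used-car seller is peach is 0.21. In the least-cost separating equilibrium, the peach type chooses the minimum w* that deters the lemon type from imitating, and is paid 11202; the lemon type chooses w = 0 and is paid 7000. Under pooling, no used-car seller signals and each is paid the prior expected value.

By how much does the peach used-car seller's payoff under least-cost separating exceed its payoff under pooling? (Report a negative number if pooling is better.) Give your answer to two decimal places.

Least-cost separating signal: w* solves 7000 = 11202 − 458·w*, so w* = (11202 − 7000)/458 ≈ 9.1747.
Peach type's separating payoff: 11202 − 63 × w* = 11202 − 63 × (11202 − 7000)/458 = 11202 − 264726/458 ≈ 10623.9956.
Pooling payoff: 0.21 × 11202 + 0.79 × 7000 = 7882.42.
Difference: 10623.9956 − 7882.42 = 2741.5756, i.e. 2741.58 to two decimal places.
The peach type prefers to separate.

2741.58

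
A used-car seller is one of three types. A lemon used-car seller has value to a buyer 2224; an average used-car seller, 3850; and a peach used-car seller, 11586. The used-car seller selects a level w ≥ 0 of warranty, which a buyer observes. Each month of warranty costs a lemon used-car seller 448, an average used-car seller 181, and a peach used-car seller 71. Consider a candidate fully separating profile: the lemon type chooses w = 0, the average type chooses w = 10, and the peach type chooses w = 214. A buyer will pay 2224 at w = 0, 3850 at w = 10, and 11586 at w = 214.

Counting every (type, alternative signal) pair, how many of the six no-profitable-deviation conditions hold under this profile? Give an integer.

Average (own payoff 3850 − 181×10 = 2040): to w=0 gives 2224 → profitable ✗; to w=214 gives 11586 − 181×214 = -27148 → no gain ✓.
Peach (own payoff 11586 − 71×214 = -3608): to w=0 gives 2224 → profitable ✗; to w=10 gives 3850 − 71×10 = 3140 → profitable ✗.
Lemon (own payoff 2224): to w=10 gives 3850 − 448×10 = -630 → no gain ✓; to w=214 gives 11586 − 448×214 = -84286 → no gain ✓.
3 of the 6 constraints hold; not an equilibrium.

3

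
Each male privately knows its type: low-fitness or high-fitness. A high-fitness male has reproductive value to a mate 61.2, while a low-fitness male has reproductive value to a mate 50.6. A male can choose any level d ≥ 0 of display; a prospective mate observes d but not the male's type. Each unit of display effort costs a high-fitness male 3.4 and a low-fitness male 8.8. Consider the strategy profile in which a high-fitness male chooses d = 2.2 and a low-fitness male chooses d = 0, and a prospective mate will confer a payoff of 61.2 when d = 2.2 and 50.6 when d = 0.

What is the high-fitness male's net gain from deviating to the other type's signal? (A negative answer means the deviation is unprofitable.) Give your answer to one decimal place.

Playing d = 2.2 the high-fitness male receives 61.2 − 3.4 × 2.2 = 53.72.
Deviating to d = 0 yields 50.6 instead.
Gain from deviating: 50.6 − 53.72 = -3.12, i.e. -3.1 to one decimal place.
The gain is negative, so the high-fitness type's incentive-compatibility constraint is satisfied.

-3.1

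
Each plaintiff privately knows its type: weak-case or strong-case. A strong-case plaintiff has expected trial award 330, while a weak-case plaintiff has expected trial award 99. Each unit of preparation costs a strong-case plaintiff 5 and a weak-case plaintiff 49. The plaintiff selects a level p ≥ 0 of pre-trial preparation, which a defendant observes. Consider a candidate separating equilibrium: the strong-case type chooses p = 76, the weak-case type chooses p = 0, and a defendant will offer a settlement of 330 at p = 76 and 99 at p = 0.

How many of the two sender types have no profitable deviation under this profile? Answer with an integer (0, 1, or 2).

1

Weak-case type: stay at 0 → 99; mimic → 330 − 49 × 76 = -3394. IC holds (99 ≥ -3394).
Strong-case type: signal → 330 − 5 × 76 = -50; deviate to 0 → 99. IC fails (-50 < 99).
1 of 2 constraints hold, so this profile is not an equilibrium.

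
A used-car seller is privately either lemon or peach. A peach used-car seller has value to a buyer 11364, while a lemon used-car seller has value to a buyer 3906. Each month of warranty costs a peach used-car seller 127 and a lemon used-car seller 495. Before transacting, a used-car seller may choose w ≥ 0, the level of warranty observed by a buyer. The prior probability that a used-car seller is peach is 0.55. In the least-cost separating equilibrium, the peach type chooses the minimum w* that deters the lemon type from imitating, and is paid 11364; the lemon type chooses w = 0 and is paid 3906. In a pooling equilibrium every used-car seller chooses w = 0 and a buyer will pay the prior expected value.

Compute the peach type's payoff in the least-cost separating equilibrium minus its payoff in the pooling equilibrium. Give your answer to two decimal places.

1442.63

Least-cost separating signal: w* solves 3906 = 11364 − 495·w*, so w* = (11364 − 3906)/495 ≈ 15.0667.
Peach type's separating payoff: 11364 − 127 × w* = 11364 − 127 × (11364 − 3906)/495 = 11364 − 947166/495 ≈ 9450.5333.
Pooling payoff: 0.55 × 11364 + 0.45 × 3906 = 8007.9.
Difference: 9450.5333 − 8007.9 = 1442.6333, i.e. 1442.63 to two decimal places.
The peach type prefers to separate.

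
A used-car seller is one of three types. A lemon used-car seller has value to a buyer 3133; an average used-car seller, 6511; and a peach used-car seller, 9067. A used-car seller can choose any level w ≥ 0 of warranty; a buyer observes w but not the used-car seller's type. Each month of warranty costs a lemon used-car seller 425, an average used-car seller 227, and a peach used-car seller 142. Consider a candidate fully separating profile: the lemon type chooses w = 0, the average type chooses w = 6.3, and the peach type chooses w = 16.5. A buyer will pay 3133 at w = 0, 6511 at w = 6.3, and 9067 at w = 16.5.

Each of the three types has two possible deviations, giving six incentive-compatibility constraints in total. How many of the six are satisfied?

4

Average (own payoff 6511 − 227×6.3 = 5080.9): to w=0 gives 3133 → no gain ✓; to w=16.5 gives 9067 − 227×16.5 = 5321.5 → profitable ✗.
Peach (own payoff 9067 − 142×16.5 = 6724): to w=0 gives 3133 → no gain ✓; to w=6.3 gives 6511 − 142×6.3 = 5616.4 → no gain ✓.
Lemon (own payoff 3133): to w=6.3 gives 6511 − 425×6.3 = 3833.5 → profitable ✗; to w=16.5 gives 9067 − 425×16.5 = 2054.5 → no gain ✓.
4 of the 6 constraints hold; not an equilibrium.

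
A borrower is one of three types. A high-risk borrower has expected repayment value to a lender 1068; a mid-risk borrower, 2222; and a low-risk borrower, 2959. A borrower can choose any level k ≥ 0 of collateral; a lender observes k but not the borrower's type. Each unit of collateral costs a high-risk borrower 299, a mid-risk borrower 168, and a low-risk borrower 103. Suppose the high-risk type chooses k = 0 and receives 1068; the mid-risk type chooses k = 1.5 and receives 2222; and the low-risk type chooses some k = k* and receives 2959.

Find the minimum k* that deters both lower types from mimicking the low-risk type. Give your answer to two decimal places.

6.32

High-risk type (on-path payoff 1068) won't mimic when 1068 ≥ 2959 − 299·k*, i.e. k* ≥ 6.32.
Mid-risk type (on-path payoff 2222 − 168×1.5 = 1970) won't mimic when 1970 ≥ 2959 − 168·k*, i.e. k* ≥ 5.89.
Both must hold, so k* = max(6.32, 5.89) = 6.32. The high-risk type's constraint binds.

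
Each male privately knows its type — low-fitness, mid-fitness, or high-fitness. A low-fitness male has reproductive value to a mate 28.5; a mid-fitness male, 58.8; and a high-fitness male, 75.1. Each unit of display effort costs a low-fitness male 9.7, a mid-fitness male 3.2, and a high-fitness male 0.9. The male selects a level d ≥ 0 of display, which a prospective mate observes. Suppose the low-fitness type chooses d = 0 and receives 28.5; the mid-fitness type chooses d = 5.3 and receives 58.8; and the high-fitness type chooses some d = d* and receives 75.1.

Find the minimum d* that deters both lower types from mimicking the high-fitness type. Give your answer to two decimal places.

10.39

Low-fitness type (on-path payoff 28.5) won't mimic when 28.5 ≥ 75.1 − 9.7·d*, i.e. d* ≥ 4.80.
Mid-fitness type (on-path payoff 58.8 − 3.2×5.3 = 41.84) won't mimic when 41.84 ≥ 75.1 − 3.2·d*, i.e. d* ≥ 10.39.
Both must hold, so d* = max(4.80, 10.39) = 10.39. The mid-fitness type's constraint binds.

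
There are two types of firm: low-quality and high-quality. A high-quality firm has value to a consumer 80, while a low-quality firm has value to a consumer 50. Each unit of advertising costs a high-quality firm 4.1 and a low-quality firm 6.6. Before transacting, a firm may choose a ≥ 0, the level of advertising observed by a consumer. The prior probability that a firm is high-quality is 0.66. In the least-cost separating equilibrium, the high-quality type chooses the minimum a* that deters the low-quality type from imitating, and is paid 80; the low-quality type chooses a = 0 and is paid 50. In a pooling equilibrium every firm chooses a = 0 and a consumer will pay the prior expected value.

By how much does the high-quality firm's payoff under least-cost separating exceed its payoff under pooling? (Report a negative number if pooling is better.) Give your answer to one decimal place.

-8.4

Least-cost separating signal: a* solves 50 = 80 − 6.6·a*, so a* = (80 − 50)/6.6 ≈ 4.5455.
High-quality type's separating payoff: 80 − 4.1 × a* = 80 − 4.1 × (80 − 50)/6.6 = 80 − 123/6.6 ≈ 61.364.
Pooling payoff: 0.66 × 80 + 0.34 × 50 = 69.8.
Difference: 61.364 − 69.8 = -8.436, i.e. -8.4 to one decimal place.
The high-quality type would prefer the pooling outcome.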